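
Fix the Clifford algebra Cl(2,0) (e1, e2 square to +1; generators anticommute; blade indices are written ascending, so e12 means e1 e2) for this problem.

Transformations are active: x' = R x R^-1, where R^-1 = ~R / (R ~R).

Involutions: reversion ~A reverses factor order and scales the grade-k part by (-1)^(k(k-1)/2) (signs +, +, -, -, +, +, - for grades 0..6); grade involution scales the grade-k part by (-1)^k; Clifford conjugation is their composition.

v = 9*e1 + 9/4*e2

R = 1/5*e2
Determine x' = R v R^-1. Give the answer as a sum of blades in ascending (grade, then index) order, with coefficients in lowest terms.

~R = 1/5*e2, and R ~R = 1/25, so R^-1 = ~R / (1/25).
R v = 9/20 - 9/5*e12
Answer: -9*e1 + 9/4*e2


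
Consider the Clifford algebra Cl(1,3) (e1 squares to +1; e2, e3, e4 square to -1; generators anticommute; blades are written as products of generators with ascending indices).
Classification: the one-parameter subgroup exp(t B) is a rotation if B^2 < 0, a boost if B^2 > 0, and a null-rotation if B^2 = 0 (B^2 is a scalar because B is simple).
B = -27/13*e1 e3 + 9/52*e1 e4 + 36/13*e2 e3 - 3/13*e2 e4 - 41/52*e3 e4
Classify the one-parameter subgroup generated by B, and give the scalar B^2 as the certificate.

B^2 term by term: the squares give (-27/13)^2*(e1 e3)^2 + (9/52)^2*(e1 e4)^2 + (36/13)^2*(e2 e3)^2 + (-3/13)^2*(e2 e4)^2 + (-41/52)^2*(e3 e4)^2 = 729/169*(+1) + 81/2704*(+1) + 1296/169*(-1) + 9/169*(-1) + 1681/2704*(-1) = -4 (each basis 2-blade squares to minus the product of its generators' squares); cross terms between blades sharing an index anticommute and cancel; the commuting (index-disjoint) pairs give grade-4 terms 2*c*c'*(blade product), which cancel blade by blade — e1 e2 e3 e4: -162/169 + 162/169 = 0 — confirming B is simple. So B^2 = -4.
Answer: rotation, certificate B^2 = -4. The class reads off the invariant scalar -4 directly.


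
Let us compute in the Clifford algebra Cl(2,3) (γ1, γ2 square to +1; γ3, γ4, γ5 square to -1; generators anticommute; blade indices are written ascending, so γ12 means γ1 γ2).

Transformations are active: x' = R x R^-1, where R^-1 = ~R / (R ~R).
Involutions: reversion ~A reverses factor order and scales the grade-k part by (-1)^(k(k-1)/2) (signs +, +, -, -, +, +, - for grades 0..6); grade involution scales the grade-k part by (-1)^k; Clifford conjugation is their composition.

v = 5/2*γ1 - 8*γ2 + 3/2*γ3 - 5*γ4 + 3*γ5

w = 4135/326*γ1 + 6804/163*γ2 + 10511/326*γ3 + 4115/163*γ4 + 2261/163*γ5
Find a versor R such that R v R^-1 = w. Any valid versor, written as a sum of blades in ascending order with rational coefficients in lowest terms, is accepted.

Reasoning: v^2 = w^2 = 34 since conjugation preserves the quadratic form; R = v + w = 2475/163*γ1 + 5500/163*γ2 + 5500/163*γ3 + 3300/163*γ4 + 2750/163*γ5 is then valid when invertible, keeping its own part and reversing (v - w)/2.
Answer: 2475/163*γ1 + 5500/163*γ2 + 5500/163*γ3 + 3300/163*γ4 + 2750/163*γ5


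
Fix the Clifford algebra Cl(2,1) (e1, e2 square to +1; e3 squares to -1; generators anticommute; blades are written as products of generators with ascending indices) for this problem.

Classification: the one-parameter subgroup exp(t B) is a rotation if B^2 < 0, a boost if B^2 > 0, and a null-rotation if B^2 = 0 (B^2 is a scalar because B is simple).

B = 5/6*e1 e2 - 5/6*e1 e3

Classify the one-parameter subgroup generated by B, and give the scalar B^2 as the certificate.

B^2 term by term: the squares give (5/6)^2*(e1 e2)^2 + (-5/6)^2*(e1 e3)^2 = 25/36*(-1) + 25/36*(+1) = 0 (each basis 2-blade squares to minus the product of its generators' squares); cross terms between blades sharing an index anticommute and cancel. So B^2 = 0.
Answer: null-rotation, certificate B^2 = 0. The class reads off the invariant scalar 0 directly.


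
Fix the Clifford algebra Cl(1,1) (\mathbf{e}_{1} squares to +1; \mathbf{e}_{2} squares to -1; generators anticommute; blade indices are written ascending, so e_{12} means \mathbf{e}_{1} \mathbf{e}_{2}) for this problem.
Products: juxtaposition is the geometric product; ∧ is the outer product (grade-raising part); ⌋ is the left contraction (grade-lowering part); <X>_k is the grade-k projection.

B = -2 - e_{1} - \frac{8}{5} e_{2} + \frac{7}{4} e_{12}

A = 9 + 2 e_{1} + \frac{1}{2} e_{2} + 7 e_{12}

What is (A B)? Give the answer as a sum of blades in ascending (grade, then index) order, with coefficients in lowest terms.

step 1: -\frac{139}{20} - \frac{37}{40} e_{1} - \frac{49}{10} e_{2} - \frac{19}{20} e_{12}
Answer: -\frac{139}{20} - \frac{37}{40} e_{1} - \frac{49}{10} e_{2} - \frac{19}{20} e_{12}


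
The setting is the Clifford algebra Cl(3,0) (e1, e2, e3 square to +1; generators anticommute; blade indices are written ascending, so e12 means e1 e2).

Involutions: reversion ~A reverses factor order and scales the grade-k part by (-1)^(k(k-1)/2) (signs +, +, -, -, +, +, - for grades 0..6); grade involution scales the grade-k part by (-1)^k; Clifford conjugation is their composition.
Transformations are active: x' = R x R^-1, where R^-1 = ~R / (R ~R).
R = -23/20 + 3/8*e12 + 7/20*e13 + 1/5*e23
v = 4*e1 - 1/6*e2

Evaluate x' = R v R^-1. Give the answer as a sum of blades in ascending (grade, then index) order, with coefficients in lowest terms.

~R = -23/20 - 3/8*e12 - 7/20*e13 - 1/5*e23, and R ~R = 2601/1600, so R^-1 = ~R / (2601/1600).
R v = -373/80*e1 - 157/120*e2 - 41/30*e3 + 103/120*e123
Answer: 21910/7803*e1 + 89/54*e2 + 18178/7803*e3


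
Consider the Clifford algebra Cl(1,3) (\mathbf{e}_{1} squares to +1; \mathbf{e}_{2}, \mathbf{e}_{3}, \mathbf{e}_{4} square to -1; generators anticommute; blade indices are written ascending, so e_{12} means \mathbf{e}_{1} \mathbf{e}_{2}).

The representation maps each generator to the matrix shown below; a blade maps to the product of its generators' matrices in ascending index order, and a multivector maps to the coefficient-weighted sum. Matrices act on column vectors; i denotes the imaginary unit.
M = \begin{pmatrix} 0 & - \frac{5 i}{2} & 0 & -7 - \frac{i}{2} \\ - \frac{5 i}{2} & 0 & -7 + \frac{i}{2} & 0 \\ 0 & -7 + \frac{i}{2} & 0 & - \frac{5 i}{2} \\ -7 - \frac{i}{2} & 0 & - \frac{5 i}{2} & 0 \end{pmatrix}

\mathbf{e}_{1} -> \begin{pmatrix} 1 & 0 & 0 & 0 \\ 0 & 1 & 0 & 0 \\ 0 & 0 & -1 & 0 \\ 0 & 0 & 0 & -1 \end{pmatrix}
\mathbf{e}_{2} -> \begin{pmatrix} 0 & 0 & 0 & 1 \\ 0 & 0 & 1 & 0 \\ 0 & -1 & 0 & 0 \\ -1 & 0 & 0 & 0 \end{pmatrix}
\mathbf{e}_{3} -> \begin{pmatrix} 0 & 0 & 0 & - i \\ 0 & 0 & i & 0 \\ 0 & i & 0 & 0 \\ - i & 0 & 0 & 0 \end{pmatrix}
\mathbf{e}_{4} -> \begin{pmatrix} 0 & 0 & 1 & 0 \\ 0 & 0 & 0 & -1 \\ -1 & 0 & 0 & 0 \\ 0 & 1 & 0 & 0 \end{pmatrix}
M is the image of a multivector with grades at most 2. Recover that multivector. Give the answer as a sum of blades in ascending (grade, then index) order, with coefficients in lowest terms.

Method: the blade images are trace-orthogonal — tr(rho(e_A) rho(e_B)^-1) = 4 if A = B and 0 otherwise — and rho(e_A)^-1 = (e_A)^2 * rho(e_A) with (e_A)^2 = +1 or -1, so the coefficient of e_A in the preimage is (e_A)^2 * tr(M rho(e_A))/4.
Nonzero projections over blades of grade <= 2: e_{3}: (e_{3})^2 = -1, tr(M rho(e_{3})) = -2, coefficient \frac{1}{2}; e_{12}: (e_{12})^2 = +1, tr(M rho(e_{12})) = -28, coefficient -7; e_{34}: (e_{34})^2 = -1, tr(M rho(e_{34})) = -10, coefficient \frac{5}{2}. Every other blade of grade <= 2 projects to 0.
Answer: \frac{1}{2} e_{3} - 7 e_{12} + \frac{5}{2} e_{34}


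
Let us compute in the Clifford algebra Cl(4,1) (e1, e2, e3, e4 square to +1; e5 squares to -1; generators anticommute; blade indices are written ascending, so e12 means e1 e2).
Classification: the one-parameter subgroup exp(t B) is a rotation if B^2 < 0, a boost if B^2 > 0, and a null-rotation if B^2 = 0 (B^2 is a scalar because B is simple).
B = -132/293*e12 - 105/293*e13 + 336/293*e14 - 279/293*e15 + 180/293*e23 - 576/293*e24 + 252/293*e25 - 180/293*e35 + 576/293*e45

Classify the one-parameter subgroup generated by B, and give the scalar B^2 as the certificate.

B^2 term by term: the squares give (-132/293)^2*(e12)^2 + (-105/293)^2*(e13)^2 + (336/293)^2*(e14)^2 + (-279/293)^2*(e15)^2 + (180/293)^2*(e23)^2 + (-576/293)^2*(e24)^2 + (252/293)^2*(e25)^2 + (-180/293)^2*(e35)^2 + (576/293)^2*(e45)^2 = 17424/85849*(-1) + 11025/85849*(-1) + 112896/85849*(-1) + 77841/85849*(+1) + 32400/85849*(-1) + 331776/85849*(-1) + 63504/85849*(+1) + 32400/85849*(+1) + 331776/85849*(+1) = 0 (each basis 2-blade squares to minus the product of its generators' squares); cross terms between blades sharing an index anticommute and cancel; the commuting (index-disjoint) pairs give grade-4 terms 2*c*c'*(blade product), which cancel blade by blade — e1234: -120960/85849 + 120960/85849 = 0; e1235: 47520/85849 + 52920/85849 - 100440/85849 = 0; e1245: -152064/85849 - 169344/85849 + 321408/85849 = 0; e1345: -120960/85849 + 120960/85849 = 0; e2345: 207360/85849 - 207360/85849 = 0 — confirming B is simple. So B^2 = 0.
Answer: null-rotation, certificate B^2 = 0. No conjugation can change B^2 = 0; the sign gives the class.


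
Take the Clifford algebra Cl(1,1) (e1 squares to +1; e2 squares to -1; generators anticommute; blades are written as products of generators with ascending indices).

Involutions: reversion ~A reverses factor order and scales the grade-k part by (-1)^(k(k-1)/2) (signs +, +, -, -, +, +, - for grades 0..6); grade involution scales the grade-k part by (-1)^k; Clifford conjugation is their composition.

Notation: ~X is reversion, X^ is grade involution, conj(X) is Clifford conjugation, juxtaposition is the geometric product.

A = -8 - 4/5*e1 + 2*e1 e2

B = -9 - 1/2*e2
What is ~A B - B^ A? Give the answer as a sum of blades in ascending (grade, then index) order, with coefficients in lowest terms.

first term: 72 + 31/5*e1 + 4*e2 + 92/5*e1 e2
second term: 72 + 41/5*e1 - 4*e2 - 88/5*e1 e2
Answer: -2*e1 + 8*e2 + 36*e1 e2


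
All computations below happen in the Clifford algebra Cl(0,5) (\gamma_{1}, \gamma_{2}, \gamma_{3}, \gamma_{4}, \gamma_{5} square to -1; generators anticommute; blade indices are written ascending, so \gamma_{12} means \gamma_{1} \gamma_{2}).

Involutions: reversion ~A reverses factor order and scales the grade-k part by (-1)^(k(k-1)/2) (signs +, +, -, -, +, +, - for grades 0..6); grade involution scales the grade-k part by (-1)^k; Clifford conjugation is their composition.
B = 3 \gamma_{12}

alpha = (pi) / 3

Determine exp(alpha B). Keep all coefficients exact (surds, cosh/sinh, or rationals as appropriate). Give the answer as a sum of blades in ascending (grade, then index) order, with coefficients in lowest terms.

B^2 = (3)^2*(\gamma_{12})^2 = 9*(-1) = -9 (a basis 2-blade squares to minus the product of its generators' squares).
B^2 = -9 — the negative square puts this in the circular regime; l = 3, alpha*l = \pi, so exp(alpha B) = cos(\pi) + (sin(\pi)/3)*B = -1 + (0)*B.
Answer: -1


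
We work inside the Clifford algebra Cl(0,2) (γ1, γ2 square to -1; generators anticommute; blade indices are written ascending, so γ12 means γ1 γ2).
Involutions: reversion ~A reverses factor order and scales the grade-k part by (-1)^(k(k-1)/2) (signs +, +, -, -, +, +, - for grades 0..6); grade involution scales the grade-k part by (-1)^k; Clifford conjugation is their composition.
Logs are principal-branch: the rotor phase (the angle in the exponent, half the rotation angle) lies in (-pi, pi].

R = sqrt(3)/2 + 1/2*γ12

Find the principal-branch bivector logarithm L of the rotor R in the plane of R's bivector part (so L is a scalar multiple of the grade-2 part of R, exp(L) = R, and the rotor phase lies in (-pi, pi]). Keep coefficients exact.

The scalar part of R is sqrt(3)/2, and that scalar determines the rotor phase on the principal branch; recovering the unit plane as bivector-part over sine of the phase gives L = phase * plane.
Concretely: cos(phase) = sqrt(3)/2 gives phase = ±pi/6, and since phase/sin(phase) is even the sign is immaterial: L = (phase/sin(phase)) * <R>_2 = (pi/3) * <R>_2.
Answer: pi/6*γ12


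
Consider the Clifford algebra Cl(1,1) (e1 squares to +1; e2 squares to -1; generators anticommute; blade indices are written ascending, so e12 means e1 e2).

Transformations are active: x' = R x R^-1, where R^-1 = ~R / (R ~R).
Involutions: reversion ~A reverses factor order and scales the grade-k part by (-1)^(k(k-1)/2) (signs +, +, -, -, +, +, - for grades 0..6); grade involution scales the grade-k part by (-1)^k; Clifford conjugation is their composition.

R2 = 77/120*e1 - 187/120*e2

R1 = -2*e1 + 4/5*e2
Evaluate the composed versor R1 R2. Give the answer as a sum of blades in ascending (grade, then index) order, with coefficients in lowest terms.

Distribute over the terms of R1 (each basis-blade product reordered to ascending indices, repeated generators contracted through their squares):
(-2*e1) R2 = -77/60 + 187/60*e12
(4/5*e2) R2 = 187/150 - 77/150*e12
Summing the partial products and collecting blades:
Answer: -11/300 + 781/300*e12


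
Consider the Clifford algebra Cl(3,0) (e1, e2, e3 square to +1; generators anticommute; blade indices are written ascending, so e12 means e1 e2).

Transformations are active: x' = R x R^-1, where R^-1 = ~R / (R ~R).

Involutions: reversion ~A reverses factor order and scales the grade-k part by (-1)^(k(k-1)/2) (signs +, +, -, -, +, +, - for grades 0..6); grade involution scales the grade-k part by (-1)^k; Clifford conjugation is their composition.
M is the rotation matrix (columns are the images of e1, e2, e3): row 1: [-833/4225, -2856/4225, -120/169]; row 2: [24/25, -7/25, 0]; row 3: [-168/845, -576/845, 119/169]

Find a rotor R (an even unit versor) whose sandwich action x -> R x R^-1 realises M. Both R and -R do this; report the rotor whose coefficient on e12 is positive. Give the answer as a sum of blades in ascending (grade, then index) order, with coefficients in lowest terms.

Method: write R = a + b12*e12 + b13*e13 + b23*e23 with a^2 + b12^2 + b13^2 + b23^2 = 1 (so R^-1 = ~R). Expanding the columns R e_j ~R gives tr M = 4a^2 - 1 and, from the antisymmetric part, M21 - M12 = -4a*b12, M13 - M31 = 4a*b13, M32 - M23 = -4a*b23.
Here tr M = 959/4225, so a^2 = (1 + tr M)/4 = 1296/4225 and a = ±36/65. Taking a = 36/65: M21 - M12 = 6912/4225, M13 - M31 = -432/845, M32 - M23 = -576/845, giving b12 = -48/65, b13 = -3/13, b23 = 4/13, i.e. R = 36/65 - 48/65*e12 - 3/13*e13 + 4/13*e23.
Its e12 coefficient is negative, so report the other preimage -R.
Answer: -36/65 + 48/65*e12 + 3/13*e13 - 4/13*e23. Sheet selection: the two-to-one cover makes ±R indistinguishable at the matrix level (trace 959/4225), so uniqueness comes from the required sign on e12.


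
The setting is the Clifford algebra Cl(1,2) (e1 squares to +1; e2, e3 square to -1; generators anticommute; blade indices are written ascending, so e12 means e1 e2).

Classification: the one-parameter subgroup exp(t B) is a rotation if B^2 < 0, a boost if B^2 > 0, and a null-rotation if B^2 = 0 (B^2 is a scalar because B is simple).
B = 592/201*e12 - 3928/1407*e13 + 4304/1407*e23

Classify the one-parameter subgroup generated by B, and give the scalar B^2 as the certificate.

B^2 term by term: the squares give (592/201)^2*(e12)^2 + (-3928/1407)^2*(e13)^2 + (4304/1407)^2*(e23)^2 = 350464/40401*(+1) + 15429184/1979649*(+1) + 18524416/1979649*(-1) = 64/9 (each basis 2-blade squares to minus the product of its generators' squares); cross terms between blades sharing an index anticommute and cancel. So B^2 = 64/9.
Answer: boost, certificate B^2 = 64/9. Because 64/9 is invariant under every versor sandwich, the classification follows from its sign alone.


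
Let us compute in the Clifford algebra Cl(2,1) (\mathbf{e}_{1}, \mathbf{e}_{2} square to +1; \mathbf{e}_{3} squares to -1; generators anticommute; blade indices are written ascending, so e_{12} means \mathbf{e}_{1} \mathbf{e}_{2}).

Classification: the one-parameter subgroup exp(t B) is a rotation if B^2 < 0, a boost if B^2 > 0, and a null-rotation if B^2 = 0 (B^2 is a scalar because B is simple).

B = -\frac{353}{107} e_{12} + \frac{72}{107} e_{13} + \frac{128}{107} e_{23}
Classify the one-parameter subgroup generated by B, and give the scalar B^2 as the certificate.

B^2 term by term: the squares give (-\frac{353}{107})^2*(e_{12})^2 + (\frac{72}{107})^2*(e_{13})^2 + (\frac{128}{107})^2*(e_{23})^2 = \frac{124609}{11449}*(-1) + \frac{5184}{11449}*(+1) + \frac{16384}{11449}*(+1) = -9 (each basis 2-blade squares to minus the product of its generators' squares); cross terms between blades sharing an index anticommute and cancel. So B^2 = -9.
Answer: rotation, certificate B^2 = -9. Key observation: B^2 = -9 is a conjugation invariant, so its sign decides the class regardless of the surface form of B.


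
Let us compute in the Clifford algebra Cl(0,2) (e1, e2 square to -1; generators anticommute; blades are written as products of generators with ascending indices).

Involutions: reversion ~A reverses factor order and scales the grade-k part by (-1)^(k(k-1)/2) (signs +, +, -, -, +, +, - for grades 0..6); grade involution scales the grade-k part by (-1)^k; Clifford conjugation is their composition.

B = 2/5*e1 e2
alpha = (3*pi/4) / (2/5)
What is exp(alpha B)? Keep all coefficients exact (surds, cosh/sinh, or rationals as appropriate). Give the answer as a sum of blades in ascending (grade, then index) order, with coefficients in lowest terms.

B^2 = (2/5)^2*(e1 e2)^2 = 4/25*(-1) = -4/25 (a basis 2-blade squares to minus the product of its generators' squares).
B^2 = -4/25 — since the square is negative, the closed form is circular: l = 2/5, alpha*l = 3*pi/4, so exp(alpha B) = cos(3*pi/4) + (sin(3*pi/4)/(2/5))*B = -sqrt(2)/2 + (5*sqrt(2)/4)*B.
Answer: -sqrt(2)/2 + sqrt(2)/2*e1 e2


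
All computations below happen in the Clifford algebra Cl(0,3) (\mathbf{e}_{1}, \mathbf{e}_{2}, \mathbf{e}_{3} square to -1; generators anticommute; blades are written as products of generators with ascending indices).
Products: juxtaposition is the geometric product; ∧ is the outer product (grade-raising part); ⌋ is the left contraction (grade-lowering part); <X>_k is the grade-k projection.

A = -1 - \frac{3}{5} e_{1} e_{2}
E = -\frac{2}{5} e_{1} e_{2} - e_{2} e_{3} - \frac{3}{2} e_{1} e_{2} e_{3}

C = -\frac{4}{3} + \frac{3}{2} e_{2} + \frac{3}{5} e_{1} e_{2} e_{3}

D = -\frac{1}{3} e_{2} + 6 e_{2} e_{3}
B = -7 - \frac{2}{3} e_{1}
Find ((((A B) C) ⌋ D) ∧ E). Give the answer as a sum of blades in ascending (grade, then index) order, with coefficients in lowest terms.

step 1: 7 + \frac{2}{3} e_{1} + \frac{2}{5} e_{2} + \frac{21}{5} e_{1} e_{2}
step 2: -\frac{149}{15} - \frac{647}{90} e_{1} + \frac{299}{30} e_{2} - \frac{63}{25} e_{3} - \frac{23}{5} e_{1} e_{2} + \frac{6}{25} e_{1} e_{3} - \frac{2}{5} e_{2} e_{3} + \frac{21}{5} e_{1} e_{2} e_{3}
step 3: \frac{103}{18} - \frac{2657}{225} e_{2} - \frac{299}{5} e_{3} - \frac{298}{5} e_{2} e_{3}
step 4: -\frac{103}{45} e_{1} e_{2} - \frac{103}{18} e_{2} e_{3} + \frac{4601}{300} e_{1} e_{2} e_{3}
Answer: -\frac{103}{45} e_{1} e_{2} - \frac{103}{18} e_{2} e_{3} + \frac{4601}{300} e_{1} e_{2} e_{3}


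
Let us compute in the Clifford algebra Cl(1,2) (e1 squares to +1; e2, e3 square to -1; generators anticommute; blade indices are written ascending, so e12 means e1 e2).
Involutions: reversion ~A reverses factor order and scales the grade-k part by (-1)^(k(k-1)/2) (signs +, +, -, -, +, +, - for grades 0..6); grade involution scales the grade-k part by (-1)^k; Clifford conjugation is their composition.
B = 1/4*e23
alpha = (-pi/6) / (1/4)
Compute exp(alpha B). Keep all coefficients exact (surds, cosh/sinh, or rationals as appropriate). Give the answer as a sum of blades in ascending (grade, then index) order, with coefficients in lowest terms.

B^2 = (1/4)^2*(e23)^2 = 1/16*(-1) = -1/16 (a basis 2-blade squares to minus the product of its generators' squares).
B^2 = -1/16 — since the square is negative, the closed form is circular: l = 1/4, alpha*l = -pi/6, so exp(alpha B) = cos(-pi/6) + (sin(-pi/6)/(1/4))*B = sqrt(3)/2 + (-2)*B.
Answer: sqrt(3)/2 - 1/2*e23


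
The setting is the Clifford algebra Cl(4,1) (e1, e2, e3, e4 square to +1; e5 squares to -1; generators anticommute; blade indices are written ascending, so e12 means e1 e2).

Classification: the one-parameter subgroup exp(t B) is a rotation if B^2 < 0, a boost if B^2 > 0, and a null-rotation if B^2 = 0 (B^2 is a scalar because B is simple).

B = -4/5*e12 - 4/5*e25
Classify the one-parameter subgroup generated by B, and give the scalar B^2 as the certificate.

B^2 term by term: the squares give (-4/5)^2*(e12)^2 + (-4/5)^2*(e25)^2 = 16/25*(-1) + 16/25*(+1) = 0 (each basis 2-blade squares to minus the product of its generators' squares); cross terms between blades sharing an index anticommute and cancel. So B^2 = 0.
Answer: null-rotation, certificate B^2 = 0. Key observation: B^2 = 0 is a conjugation invariant, so its sign decides the class regardless of the surface form of B.


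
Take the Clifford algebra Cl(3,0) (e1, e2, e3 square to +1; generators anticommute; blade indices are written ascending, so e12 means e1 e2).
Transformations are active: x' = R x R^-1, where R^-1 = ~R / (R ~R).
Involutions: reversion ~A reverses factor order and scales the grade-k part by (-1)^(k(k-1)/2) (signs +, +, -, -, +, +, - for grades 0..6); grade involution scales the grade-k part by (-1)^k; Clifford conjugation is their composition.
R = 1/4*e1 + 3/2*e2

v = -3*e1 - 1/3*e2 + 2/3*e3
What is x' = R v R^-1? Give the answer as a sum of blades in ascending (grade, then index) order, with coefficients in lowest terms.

~R = 1/4*e1 + 3/2*e2, and R ~R = 37/16, so R^-1 = ~R / (37/16).
R v = -5/4 + 53/12*e12 + 1/6*e13 + e23
Answer: 101/37*e1 - 143/111*e2 - 2/3*e3


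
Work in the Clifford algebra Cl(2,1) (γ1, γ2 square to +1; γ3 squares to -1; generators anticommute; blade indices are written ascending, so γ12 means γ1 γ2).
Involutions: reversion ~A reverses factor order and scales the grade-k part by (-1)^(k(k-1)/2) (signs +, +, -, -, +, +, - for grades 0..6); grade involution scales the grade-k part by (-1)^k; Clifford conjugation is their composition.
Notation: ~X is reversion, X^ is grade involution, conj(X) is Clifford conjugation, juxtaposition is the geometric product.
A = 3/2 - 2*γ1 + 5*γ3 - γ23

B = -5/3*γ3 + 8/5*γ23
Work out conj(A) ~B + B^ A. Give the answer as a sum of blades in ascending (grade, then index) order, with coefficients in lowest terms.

first term: -149/15 + 29/3*γ2 - 5/2*γ3 - 10/3*γ13 - 12/5*γ23 - 16/5*γ123
second term: -149/15 - 29/3*γ2 + 5/2*γ3 + 10/3*γ13 + 12/5*γ23 - 16/5*γ123
Answer: -298/15 - 32/5*γ123


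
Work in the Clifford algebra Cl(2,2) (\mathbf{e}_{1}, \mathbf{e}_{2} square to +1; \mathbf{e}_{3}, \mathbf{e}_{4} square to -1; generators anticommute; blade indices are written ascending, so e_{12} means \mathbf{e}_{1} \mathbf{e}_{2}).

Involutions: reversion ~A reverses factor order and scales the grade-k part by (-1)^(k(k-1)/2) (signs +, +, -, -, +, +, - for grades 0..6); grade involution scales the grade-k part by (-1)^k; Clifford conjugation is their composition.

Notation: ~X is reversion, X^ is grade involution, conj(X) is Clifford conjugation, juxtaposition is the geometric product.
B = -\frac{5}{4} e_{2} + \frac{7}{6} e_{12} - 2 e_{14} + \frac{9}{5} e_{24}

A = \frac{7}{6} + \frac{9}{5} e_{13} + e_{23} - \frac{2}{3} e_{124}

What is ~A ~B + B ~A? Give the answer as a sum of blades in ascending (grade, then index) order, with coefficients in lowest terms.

first term: -\frac{6}{5} e_{1} - \frac{67}{24} e_{2} - \frac{5}{4} e_{3} + \frac{7}{9} e_{4} - \frac{49}{36} e_{12} - \frac{7}{6} e_{13} + \frac{19}{6} e_{14} + \frac{21}{10} e_{23} - \frac{21}{10} e_{24} + \frac{9}{5} e_{34} - \frac{9}{4} e_{123} - \frac{131}{25} e_{1234}
second term: \frac{6}{5} e_{1} - \frac{1}{8} e_{2} + \frac{5}{4} e_{3} - \frac{7}{9} e_{4} + \frac{49}{36} e_{12} - \frac{7}{6} e_{13} - \frac{3}{2} e_{14} + \frac{21}{10} e_{23} + \frac{21}{10} e_{24} + \frac{9}{5} e_{34} - \frac{9}{4} e_{123} + \frac{131}{25} e_{1234}
Answer: -\frac{35}{12} e_{2} - \frac{7}{3} e_{13} + \frac{5}{3} e_{14} + \frac{21}{5} e_{23} + \frac{18}{5} e_{34} - \frac{9}{2} e_{123}


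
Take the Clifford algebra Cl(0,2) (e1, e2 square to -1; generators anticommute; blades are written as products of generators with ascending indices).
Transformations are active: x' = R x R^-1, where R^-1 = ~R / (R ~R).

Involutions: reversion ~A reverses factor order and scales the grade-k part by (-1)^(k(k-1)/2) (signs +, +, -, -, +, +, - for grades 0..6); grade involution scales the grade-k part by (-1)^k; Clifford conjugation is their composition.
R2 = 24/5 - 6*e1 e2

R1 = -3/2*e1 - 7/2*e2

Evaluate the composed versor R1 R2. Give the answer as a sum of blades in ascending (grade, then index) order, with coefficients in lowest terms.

Distribute over the terms of R1 (each basis-blade product reordered to ascending indices, repeated generators contracted through their squares):
(-3/2*e1) R2 = -36/5*e1 - 9*e2
(-7/2*e2) R2 = 21*e1 - 84/5*e2
Summing the partial products and collecting blades:
Answer: 69/5*e1 - 129/5*e2


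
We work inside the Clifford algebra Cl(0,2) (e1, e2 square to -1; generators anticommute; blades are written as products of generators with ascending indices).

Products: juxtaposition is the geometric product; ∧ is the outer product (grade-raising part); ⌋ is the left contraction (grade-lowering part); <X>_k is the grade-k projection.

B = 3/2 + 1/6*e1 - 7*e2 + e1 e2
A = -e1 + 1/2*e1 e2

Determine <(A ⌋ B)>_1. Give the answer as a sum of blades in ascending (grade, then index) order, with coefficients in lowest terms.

step 1: -1/3 + e2
step 2: e2
Answer: e2


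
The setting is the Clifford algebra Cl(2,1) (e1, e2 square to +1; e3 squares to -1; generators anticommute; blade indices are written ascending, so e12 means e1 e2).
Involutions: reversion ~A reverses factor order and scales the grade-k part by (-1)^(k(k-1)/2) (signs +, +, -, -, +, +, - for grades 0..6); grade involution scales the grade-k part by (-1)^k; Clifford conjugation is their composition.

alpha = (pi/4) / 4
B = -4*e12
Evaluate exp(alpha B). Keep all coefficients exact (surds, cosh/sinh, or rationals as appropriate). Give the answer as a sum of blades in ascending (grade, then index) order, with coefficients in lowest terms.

B^2 = (-4)^2*(e12)^2 = 16*(-1) = -16 (a basis 2-blade squares to minus the product of its generators' squares).
B^2 = -16 — since the square is negative, the closed form is circular: l = 4, alpha*l = pi/4, so exp(alpha B) = cos(pi/4) + (sin(pi/4)/4)*B = sqrt(2)/2 + (sqrt(2)/8)*B.
Answer: sqrt(2)/2 - sqrt(2)/2*e12


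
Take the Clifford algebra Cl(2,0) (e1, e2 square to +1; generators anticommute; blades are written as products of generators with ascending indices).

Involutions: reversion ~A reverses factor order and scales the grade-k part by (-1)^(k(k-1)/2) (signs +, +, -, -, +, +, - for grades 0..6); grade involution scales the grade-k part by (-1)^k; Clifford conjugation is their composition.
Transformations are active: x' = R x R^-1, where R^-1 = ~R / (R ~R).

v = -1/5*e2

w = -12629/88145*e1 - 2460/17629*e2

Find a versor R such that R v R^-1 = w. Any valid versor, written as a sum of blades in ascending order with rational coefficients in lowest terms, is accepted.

Why this works: both vectors square to 1/25, so q(v) = q(w) and R = v + w = -12629/88145*e1 - 29929/88145*e2 carries v to w — its own direction survives, the complement (v - w)/2 flips.
Answer: -12629/88145*e1 - 29929/88145*e2


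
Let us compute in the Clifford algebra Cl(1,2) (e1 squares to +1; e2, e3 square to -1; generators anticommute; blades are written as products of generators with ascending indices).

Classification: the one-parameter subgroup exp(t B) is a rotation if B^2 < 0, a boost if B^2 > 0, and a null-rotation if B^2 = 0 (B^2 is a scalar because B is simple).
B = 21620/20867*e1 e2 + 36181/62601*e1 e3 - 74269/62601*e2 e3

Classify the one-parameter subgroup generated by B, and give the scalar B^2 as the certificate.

B^2 term by term: the squares give (21620/20867)^2*(e1 e2)^2 + (36181/62601)^2*(e1 e3)^2 + (-74269/62601)^2*(e2 e3)^2 = 467424400/435431689*(+1) + 1309064761/3918885201*(+1) + 5515884361/3918885201*(-1) = 0 (each basis 2-blade squares to minus the product of its generators' squares); cross terms between blades sharing an index anticommute and cancel. So B^2 = 0.
Answer: null-rotation, certificate B^2 = 0. Why this suffices: the scalar 0 survives any versor conjugation, so its sign alone determines the class however B is presented.


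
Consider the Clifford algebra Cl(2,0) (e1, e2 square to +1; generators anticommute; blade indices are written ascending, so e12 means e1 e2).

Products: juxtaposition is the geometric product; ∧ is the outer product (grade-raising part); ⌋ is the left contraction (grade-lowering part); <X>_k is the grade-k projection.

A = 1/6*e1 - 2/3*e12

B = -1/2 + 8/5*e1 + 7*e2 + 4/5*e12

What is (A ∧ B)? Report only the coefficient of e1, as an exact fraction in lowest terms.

step 1: -1/12*e1 + 3/2*e12
Answer: -1/12


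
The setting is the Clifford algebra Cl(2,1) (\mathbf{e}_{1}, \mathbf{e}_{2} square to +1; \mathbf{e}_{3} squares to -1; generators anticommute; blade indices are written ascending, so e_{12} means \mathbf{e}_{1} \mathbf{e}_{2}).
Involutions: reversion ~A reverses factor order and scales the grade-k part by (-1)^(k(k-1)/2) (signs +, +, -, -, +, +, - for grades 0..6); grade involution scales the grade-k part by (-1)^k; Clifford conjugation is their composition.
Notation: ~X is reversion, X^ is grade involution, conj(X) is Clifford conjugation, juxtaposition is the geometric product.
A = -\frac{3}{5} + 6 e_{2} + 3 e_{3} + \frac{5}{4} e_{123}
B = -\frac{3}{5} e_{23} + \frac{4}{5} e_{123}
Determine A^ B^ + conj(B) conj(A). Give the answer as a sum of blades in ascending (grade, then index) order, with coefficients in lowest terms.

first term: 1 + \frac{3}{4} e_{1} + \frac{9}{5} e_{2} + \frac{18}{5} e_{3} - \frac{12}{5} e_{12} - \frac{24}{5} e_{13} + \frac{9}{25} e_{23} + \frac{12}{25} e_{123}
second term: 1 + \frac{3}{4} e_{1} + \frac{9}{5} e_{2} + \frac{18}{5} e_{3} + \frac{12}{5} e_{12} + \frac{24}{5} e_{13} - \frac{9}{25} e_{23} - \frac{12}{25} e_{123}
Answer: 2 + \frac{3}{2} e_{1} + \frac{18}{5} e_{2} + \frac{36}{5} e_{3}


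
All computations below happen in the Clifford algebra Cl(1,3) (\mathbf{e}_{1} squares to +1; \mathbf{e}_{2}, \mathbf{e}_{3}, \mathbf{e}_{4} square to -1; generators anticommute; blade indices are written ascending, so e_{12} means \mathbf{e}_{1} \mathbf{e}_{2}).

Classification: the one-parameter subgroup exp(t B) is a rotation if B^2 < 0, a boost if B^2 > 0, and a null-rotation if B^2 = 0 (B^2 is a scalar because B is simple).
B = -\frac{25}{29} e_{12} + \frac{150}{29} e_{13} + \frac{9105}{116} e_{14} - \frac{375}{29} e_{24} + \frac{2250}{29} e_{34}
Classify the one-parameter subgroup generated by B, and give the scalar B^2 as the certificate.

B^2 term by term: the squares give (-\frac{25}{29})^2*(e_{12})^2 + (\frac{150}{29})^2*(e_{13})^2 + (\frac{9105}{116})^2*(e_{14})^2 + (-\frac{375}{29})^2*(e_{24})^2 + (\frac{2250}{29})^2*(e_{34})^2 = \frac{625}{841}*(+1) + \frac{22500}{841}*(+1) + \frac{82901025}{13456}*(+1) + \frac{140625}{841}*(-1) + \frac{5062500}{841}*(-1) = \frac{25}{16} (each basis 2-blade squares to minus the product of its generators' squares); cross terms between blades sharing an index anticommute and cancel; the commuting (index-disjoint) pairs give grade-4 terms 2*c*c'*(blade product), which cancel blade by blade — e_{1234}: -\frac{112500}{841} + \frac{112500}{841} = 0 — confirming B is simple. So B^2 = \frac{25}{16}.
Answer: boost, certificate B^2 = \frac{25}{16}. The invariant at work: B^2 = \frac{25}{16} is unchanged by conjugation, hence its sign classifies the subgroup whatever basis B is written in.


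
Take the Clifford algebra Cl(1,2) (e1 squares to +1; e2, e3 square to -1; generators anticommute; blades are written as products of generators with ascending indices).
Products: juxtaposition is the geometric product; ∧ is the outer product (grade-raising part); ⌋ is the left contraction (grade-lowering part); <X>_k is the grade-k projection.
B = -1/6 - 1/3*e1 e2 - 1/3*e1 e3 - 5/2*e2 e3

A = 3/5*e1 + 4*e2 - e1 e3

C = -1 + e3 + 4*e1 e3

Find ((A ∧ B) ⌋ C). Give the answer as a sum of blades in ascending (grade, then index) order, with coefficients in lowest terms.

step 1: -1/10*e1 - 2/3*e2 + 1/6*e1 e3 - 1/6*e1 e2 e3
step 2: 2/3 - 2/5*e3
Answer: 2/3 - 2/5*e3


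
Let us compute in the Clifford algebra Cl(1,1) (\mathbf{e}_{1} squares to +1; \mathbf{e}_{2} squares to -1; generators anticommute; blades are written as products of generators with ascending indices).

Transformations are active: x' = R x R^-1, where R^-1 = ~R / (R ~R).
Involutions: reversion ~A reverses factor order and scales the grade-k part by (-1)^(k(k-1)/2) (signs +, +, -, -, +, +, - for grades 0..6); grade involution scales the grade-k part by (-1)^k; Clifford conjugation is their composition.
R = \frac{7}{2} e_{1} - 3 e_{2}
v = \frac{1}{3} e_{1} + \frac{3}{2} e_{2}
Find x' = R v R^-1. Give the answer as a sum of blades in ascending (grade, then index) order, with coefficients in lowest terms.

~R = \frac{7}{2} e_{1} - 3 e_{2}, and R ~R = \frac{13}{4}, so R^-1 = ~R / (\frac{13}{4}).
R v = \frac{17}{3} + \frac{25}{4} e_{1} e_{2}
Answer: \frac{463}{39} e_{1} - \frac{311}{26} e_{2}


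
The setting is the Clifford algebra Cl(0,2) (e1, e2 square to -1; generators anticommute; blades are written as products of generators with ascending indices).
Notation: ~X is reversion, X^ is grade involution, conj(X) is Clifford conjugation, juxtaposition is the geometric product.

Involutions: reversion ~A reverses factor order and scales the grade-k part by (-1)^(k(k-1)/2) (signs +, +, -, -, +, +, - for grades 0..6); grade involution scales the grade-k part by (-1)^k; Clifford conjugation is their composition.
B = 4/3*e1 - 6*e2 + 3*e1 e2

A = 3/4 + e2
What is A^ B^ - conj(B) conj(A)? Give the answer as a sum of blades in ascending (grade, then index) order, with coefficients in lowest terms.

first term: 6 - 4*e1 + 9/2*e2 + 11/12*e1 e2
second term: 6 - 4*e1 + 9/2*e2 - 11/12*e1 e2
Answer: 11/6*e1 e2


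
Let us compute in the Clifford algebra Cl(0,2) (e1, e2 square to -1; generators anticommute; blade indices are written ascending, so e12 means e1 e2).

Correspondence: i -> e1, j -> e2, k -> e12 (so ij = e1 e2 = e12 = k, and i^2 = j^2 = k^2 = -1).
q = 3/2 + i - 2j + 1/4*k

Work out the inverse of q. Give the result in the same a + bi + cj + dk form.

In blades: q = 3/2 + e1 - 2*e2 + 1/4*e12.
With qbar = 3/2 - e1 + 2*e2 - 1/4*e12 (scalar fixed, mapped units negated), q qbar = 117/16 (the sum of squared coefficients), so q^-1 = qbar / (117/16) = 8/39 - 16/117*e1 + 32/117*e2 - 4/117*e12; translating back:
Answer: 8/39 - 16/117*i + 32/117*j - 4/117*k


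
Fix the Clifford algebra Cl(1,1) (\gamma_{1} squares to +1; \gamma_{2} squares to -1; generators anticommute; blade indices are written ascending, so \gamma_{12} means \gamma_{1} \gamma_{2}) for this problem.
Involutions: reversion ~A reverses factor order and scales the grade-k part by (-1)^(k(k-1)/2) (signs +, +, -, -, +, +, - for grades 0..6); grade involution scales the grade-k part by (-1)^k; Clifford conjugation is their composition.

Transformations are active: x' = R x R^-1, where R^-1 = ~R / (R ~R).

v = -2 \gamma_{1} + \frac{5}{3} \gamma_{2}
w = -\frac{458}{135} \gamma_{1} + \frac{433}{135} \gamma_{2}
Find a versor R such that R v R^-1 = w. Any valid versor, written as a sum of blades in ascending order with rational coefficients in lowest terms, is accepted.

Reasoning: v^2 = w^2 = \frac{11}{9} since conjugation preserves the quadratic form; R = v + w = -\frac{728}{135} \gamma_{1} + \frac{658}{135} \gamma_{2} is then valid when invertible, keeping its own part and reversing (v - w)/2.
Answer: -\frac{728}{135} \gamma_{1} + \frac{658}{135} \gamma_{2}


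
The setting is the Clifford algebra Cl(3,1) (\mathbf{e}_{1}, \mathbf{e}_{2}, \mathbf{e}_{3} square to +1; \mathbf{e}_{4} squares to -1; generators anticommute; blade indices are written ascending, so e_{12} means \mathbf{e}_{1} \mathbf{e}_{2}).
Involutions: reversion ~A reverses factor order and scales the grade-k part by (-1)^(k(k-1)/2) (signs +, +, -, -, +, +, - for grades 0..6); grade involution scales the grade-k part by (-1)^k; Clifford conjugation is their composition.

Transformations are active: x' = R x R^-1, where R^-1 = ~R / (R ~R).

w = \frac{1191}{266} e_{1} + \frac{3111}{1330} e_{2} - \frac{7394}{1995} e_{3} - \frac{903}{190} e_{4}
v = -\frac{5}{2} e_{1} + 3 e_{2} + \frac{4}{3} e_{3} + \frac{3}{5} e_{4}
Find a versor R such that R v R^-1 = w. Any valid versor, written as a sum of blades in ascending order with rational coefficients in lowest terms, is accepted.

Construction: equal norms (both \frac{15001}{900}) license R = v + w = \frac{263}{133} e_{1} + \frac{7101}{1330} e_{2} - \frac{1578}{665} e_{3} - \frac{789}{190} e_{4} — nothing changes along that direction, while (v - w)/2 changes sign, so v maps onto w.
Answer: \frac{263}{133} e_{1} + \frac{7101}{1330} e_{2} - \frac{1578}{665} e_{3} - \frac{789}{190} e_{4}


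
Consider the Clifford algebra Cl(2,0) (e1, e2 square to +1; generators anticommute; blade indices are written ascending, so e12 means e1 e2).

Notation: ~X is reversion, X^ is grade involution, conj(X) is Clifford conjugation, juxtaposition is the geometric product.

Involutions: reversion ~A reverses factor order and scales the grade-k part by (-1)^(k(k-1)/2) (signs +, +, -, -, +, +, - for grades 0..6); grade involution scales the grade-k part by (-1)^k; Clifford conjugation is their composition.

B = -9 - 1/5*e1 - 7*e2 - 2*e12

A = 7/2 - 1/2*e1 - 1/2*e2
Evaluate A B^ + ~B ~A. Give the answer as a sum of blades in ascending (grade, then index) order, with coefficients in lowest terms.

first term: -351/10 + 21/5*e1 + 30*e2 - 52/5*e12
second term: -279/10 + 14/5*e1 - 19*e2 + 18/5*e12
Answer: -63 + 7*e1 + 11*e2 - 34/5*e12


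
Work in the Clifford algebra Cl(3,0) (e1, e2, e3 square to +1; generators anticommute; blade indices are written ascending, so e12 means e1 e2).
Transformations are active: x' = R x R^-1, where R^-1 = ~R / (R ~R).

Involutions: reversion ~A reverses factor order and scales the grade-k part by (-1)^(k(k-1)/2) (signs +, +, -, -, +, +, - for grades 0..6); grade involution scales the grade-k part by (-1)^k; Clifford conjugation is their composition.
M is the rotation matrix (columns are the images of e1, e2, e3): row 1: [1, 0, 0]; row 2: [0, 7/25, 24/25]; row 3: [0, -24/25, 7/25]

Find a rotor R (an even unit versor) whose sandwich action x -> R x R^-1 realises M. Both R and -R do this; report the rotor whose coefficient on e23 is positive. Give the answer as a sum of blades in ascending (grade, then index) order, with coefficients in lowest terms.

Method: write R = a + b12*e12 + b13*e13 + b23*e23 with a^2 + b12^2 + b13^2 + b23^2 = 1 (so R^-1 = ~R). Expanding the columns R e_j ~R gives tr M = 4a^2 - 1 and, from the antisymmetric part, M21 - M12 = -4a*b12, M13 - M31 = 4a*b13, M32 - M23 = -4a*b23.
Here tr M = 39/25, so a^2 = (1 + tr M)/4 = 16/25 and a = ±4/5. Taking a = 4/5: M21 - M12 = 0, M13 - M31 = 0, M32 - M23 = -48/25, giving b12 = 0, b13 = 0, b23 = 3/5, i.e. R = 4/5 + 3/5*e23.
Its e23 coefficient is already positive.
Answer: 4/5 + 3/5*e23. Why the constraint matters: R and -R act identically through the sandwich — M has trace 39/25 either way — so only the sign condition on e23 picks one of the two preimages.


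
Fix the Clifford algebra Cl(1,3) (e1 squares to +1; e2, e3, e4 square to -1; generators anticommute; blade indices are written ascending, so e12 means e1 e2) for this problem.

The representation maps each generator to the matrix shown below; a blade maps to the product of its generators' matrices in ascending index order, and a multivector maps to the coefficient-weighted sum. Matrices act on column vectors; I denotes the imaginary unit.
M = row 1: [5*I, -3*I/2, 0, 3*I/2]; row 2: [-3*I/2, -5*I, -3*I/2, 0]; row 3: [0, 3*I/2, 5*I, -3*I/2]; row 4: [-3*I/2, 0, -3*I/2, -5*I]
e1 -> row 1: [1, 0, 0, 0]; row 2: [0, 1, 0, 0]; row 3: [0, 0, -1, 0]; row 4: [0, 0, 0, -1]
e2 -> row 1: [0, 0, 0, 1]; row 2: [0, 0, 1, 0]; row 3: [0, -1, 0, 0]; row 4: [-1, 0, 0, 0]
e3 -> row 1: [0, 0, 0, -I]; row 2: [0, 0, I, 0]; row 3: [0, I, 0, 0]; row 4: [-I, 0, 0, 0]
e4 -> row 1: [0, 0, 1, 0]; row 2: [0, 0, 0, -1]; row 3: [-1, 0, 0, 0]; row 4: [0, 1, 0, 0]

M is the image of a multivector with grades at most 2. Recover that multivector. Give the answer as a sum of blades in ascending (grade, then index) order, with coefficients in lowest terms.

Method: the blade images are trace-orthogonal — tr(rho(e_A) rho(e_B)^-1) = 4 if A = B and 0 otherwise — and rho(e_A)^-1 = (e_A)^2 * rho(e_A) with (e_A)^2 = +1 or -1, so the coefficient of e_A in the preimage is (e_A)^2 * tr(M rho(e_A))/4.
Nonzero projections over blades of grade <= 2: e13: (e13)^2 = +1, tr(M rho(e13)) = -6, coefficient -3/2; e23: (e23)^2 = -1, tr(M rho(e23)) = 20, coefficient -5; e34: (e34)^2 = -1, tr(M rho(e34)) = -6, coefficient 3/2. Every other blade of grade <= 2 projects to 0.
Answer: -3/2*e13 - 5*e23 + 3/2*e34
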